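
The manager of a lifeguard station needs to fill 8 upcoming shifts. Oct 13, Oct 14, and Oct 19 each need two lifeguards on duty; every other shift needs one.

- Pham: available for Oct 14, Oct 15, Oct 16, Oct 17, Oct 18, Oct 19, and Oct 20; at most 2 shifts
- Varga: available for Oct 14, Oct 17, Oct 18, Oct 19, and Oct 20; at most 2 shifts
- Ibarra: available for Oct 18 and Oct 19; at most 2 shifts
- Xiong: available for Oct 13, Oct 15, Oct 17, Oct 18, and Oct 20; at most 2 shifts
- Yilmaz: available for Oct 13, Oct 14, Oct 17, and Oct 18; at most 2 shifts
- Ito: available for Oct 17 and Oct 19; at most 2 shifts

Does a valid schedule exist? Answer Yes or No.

Oct 13 can only be covered by Xiong and Yilmaz, so that assignment is forced.
Oct 16 can only be covered by Pham, so that assignment is forced.
One valid schedule: Oct 13→Xiong+Yilmaz, Oct 14→Varga+Yilmaz, Oct 15→Pham, Oct 16→Pham, Oct 17→Xiong, Oct 18→Ibarra, Oct 19→Ibarra+Ito, Oct 20→Varga.
Loads: Pham 2/2, Varga 2/2, Ibarra 2/2, Xiong 2/2, Yilmaz 2/2, Ito 1/2 — all within limits.

Yes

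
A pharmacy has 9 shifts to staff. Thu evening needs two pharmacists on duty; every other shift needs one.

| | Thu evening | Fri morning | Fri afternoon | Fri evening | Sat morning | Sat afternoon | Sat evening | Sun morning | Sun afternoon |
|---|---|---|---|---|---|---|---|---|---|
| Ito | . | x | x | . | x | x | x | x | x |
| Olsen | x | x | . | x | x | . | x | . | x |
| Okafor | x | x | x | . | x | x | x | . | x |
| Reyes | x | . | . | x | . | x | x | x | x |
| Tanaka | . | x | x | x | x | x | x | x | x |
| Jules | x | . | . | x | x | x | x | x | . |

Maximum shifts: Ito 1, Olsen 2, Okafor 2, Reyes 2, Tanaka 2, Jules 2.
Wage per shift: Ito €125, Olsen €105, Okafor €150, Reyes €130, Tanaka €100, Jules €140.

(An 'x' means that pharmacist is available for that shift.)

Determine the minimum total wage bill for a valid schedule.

Picking the cheapest available pharmacist for each shift independently would cost €1035, but that ignores the shift limits.
An optimal schedule: Thu evening→Jules+Okafor, Fri morning→Tanaka, Fri afternoon→Tanaka, Fri evening→Olsen, Sat morning→Olsen, Sat afternoon→Reyes, Sat evening→Jules, Sun morning→Ito, Sun afternoon→Reyes.
Total: 140 + 150 + 100 + 100 + 105 + 105 + 130 + 140 + 125 + 130 = €1225.

€1225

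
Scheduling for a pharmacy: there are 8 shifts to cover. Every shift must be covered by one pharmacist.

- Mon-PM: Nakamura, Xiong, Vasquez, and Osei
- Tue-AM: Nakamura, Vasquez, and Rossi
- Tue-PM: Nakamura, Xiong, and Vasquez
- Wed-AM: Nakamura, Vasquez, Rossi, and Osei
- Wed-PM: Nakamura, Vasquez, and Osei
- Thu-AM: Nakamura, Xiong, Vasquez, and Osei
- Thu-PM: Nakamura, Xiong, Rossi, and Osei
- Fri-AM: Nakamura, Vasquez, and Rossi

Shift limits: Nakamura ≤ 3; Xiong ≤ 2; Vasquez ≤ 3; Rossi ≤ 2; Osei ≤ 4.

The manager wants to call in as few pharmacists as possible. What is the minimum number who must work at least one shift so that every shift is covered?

8 slots to fill and no one can take more than 4, so at least ⌈8/4⌉ = 2 pharmacists are needed.
Any 2 pharmacists together have capacity at most 4+3 = 7 < 8 slots, so 2 can never suffice.
Nakamura, Xiong, and Vasquez alone can cover everything: Mon-PM→Xiong, Tue-AM→Nakamura, Tue-PM→Vasquez, Wed-AM→Nakamura, Wed-PM→Nakamura, Thu-AM→Vasquez, Thu-PM→Xiong, Fri-AM→Vasquez.

3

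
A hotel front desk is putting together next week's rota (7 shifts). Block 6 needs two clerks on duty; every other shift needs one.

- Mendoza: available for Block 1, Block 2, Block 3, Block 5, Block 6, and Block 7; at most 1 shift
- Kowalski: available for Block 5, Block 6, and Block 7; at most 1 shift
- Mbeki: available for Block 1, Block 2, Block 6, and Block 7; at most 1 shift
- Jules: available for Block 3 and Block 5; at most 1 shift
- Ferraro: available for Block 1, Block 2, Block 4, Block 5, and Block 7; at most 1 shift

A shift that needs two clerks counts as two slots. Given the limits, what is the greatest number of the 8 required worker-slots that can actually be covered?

5

Total capacity across all clerks is 1+1+1+1+1 = 5, and 8 slots are needed, so at most 5 can be filled.
An assignment achieving 5: Block 1→Mbeki, Block 3→Mendoza, Block 4→Ferraro, Block 5→Jules, Block 6→Kowalski.
Loads: Mendoza 1/1, Kowalski 1/1, Mbeki 1/1, Jules 1/1, Ferraro 1/1.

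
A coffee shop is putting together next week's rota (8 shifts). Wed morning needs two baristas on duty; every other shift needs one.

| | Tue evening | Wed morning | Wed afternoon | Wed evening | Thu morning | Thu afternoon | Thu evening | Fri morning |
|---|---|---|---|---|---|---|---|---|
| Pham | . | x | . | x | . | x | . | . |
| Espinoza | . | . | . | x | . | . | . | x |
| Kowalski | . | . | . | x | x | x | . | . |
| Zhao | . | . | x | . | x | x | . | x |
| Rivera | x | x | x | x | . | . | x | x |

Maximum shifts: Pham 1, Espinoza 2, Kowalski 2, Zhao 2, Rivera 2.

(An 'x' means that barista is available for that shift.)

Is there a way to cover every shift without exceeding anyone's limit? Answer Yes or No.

Total capacity is 9 and 9 slots are needed, so capacity alone doesn't rule it out.
Shifts {Tue evening, Wed morning, Thu evening} need 4 worker-slots in total, but the baristas available for any of those shifts (Pham and Rivera) can supply at most 3 among them. So no valid schedule exists.

No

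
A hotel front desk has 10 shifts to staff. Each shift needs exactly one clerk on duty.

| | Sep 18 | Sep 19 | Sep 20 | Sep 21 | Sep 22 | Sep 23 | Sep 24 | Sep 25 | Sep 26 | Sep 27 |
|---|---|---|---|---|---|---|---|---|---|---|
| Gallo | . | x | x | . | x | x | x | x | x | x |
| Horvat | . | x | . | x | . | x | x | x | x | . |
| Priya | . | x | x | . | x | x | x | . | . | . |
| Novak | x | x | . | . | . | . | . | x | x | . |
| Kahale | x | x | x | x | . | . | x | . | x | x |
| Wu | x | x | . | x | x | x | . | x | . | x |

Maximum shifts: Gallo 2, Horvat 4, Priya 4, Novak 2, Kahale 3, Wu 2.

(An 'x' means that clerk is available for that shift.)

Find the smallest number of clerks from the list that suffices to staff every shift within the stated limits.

10 slots to fill and no one can take more than 4, so at least ⌈10/4⌉ = 3 clerks are needed.
Horvat, Priya, and Kahale alone can cover everything: Sep 18→Kahale, Sep 19→Priya, Sep 20→Priya, Sep 21→Horvat, Sep 22→Priya, Sep 23→Horvat, Sep 24→Priya, Sep 25→Horvat, Sep 26→Horvat, Sep 27→Kahale.

3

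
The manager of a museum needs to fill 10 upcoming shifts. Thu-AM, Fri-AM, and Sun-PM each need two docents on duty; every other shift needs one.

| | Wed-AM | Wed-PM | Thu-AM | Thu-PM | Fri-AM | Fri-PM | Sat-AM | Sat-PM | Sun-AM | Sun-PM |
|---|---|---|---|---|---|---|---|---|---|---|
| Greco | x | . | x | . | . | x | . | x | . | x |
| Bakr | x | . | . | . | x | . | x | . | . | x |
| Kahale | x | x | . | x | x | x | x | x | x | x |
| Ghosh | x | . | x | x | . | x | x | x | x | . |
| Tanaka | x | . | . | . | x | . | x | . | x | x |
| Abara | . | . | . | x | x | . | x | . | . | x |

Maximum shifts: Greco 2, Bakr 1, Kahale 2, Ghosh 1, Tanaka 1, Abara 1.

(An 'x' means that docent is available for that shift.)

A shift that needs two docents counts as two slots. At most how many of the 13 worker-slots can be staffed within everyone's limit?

8

Total capacity across all docents is 2+1+2+1+1+1 = 8, and 13 slots are needed, so at most 8 can be filled.
An assignment achieving 8: Wed-PM→Kahale, Thu-AM→Greco+Ghosh, Thu-PM→Kahale, Fri-AM→Bakr+Abara, Fri-PM→Greco, Sun-AM→Tanaka.
Loads: Greco 2/2, Bakr 1/1, Kahale 2/2, Ghosh 1/1, Tanaka 1/1, Abara 1/1.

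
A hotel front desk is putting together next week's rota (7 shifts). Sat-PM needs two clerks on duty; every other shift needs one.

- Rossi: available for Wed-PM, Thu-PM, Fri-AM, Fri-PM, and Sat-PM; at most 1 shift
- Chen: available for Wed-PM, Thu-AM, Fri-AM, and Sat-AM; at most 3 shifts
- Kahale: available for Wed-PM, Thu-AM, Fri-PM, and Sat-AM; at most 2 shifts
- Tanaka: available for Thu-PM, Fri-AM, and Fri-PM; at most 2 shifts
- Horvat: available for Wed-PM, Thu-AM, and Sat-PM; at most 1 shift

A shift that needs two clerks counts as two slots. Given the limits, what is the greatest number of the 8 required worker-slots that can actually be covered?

Total capacity across all clerks is 1+3+2+2+1 = 9, and 8 slots are needed, so at most 8 can be filled.
An assignment achieving 8: Wed-PM→Kahale, Thu-AM→Chen, Thu-PM→Tanaka, Fri-AM→Chen, Fri-PM→Kahale, Sat-AM→Chen, Sat-PM→Rossi+Horvat.
Loads: Rossi 1/1, Chen 3/3, Kahale 2/2, Tanaka 1/2, Horvat 1/1.

8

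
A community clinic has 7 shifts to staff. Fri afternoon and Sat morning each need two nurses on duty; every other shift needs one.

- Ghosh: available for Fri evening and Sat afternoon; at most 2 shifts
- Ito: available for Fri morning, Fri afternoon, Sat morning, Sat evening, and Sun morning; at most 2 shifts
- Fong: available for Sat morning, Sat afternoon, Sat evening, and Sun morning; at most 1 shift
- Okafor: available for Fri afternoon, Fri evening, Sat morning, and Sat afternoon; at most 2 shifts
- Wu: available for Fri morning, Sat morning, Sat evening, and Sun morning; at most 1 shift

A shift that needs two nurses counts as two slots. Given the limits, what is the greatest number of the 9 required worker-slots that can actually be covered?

8

Total capacity across all nurses is 2+2+1+2+1 = 8, and 9 slots are needed, so at most 8 can be filled.
An assignment achieving 8: Fri morning→Ito, Fri afternoon→Ito+Okafor, Fri evening→Ghosh, Sat morning→Okafor, Sat afternoon→Ghosh, Sat evening→Fong, Sun morning→Wu.
Loads: Ghosh 2/2, Ito 2/2, Fong 1/1, Okafor 2/2, Wu 1/1.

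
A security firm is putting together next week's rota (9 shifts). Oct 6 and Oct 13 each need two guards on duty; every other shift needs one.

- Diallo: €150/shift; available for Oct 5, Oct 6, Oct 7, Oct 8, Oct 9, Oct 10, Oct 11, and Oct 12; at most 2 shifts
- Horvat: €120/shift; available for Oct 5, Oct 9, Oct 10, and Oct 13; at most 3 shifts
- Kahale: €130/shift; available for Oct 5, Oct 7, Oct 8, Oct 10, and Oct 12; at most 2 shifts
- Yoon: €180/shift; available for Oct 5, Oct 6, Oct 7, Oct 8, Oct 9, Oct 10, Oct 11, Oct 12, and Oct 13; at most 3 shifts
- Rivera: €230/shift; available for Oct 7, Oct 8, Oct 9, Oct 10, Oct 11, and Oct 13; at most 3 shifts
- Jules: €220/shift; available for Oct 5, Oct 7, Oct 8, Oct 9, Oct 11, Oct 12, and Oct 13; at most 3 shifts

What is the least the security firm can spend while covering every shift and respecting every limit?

Oct 6 can only be covered by Diallo and Yoon, so that assignment is forced.
Picking the cheapest available guard for each shift independently would cost €1530, but that ignores the shift limits.
An optimal schedule: Oct 5→Horvat, Oct 6→Diallo+Yoon, Oct 7→Kahale, Oct 8→Yoon, Oct 9→Horvat, Oct 10→Horvat, Oct 11→Diallo, Oct 12→Kahale, Oct 13→Yoon+Jules.
Total: 120 + 150 + 180 + 130 + 180 + 120 + 120 + 150 + 130 + 180 + 220 = €1680.

€1680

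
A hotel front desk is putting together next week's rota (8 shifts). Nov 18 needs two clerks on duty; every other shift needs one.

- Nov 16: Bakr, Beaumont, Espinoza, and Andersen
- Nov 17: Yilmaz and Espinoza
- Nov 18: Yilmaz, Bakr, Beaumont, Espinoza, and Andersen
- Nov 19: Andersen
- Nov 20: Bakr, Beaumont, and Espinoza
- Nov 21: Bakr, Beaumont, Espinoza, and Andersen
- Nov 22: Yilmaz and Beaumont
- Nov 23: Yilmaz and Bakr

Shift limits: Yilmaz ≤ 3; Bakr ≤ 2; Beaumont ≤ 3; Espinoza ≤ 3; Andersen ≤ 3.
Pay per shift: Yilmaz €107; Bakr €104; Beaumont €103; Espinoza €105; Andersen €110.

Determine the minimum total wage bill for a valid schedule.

€942

Nov 19 can only be covered by Andersen, so that assignment is forced.
Picking the cheapest available clerk for each shift independently would cost €938, but that ignores the shift limits.
An optimal schedule: Nov 16→Beaumont, Nov 17→Espinoza, Nov 18→Bakr+Espinoza, Nov 19→Andersen, Nov 20→Beaumont, Nov 21→Espinoza, Nov 22→Beaumont, Nov 23→Bakr.
Total: 103 + 105 + 104 + 105 + 110 + 103 + 105 + 103 + 104 = €942.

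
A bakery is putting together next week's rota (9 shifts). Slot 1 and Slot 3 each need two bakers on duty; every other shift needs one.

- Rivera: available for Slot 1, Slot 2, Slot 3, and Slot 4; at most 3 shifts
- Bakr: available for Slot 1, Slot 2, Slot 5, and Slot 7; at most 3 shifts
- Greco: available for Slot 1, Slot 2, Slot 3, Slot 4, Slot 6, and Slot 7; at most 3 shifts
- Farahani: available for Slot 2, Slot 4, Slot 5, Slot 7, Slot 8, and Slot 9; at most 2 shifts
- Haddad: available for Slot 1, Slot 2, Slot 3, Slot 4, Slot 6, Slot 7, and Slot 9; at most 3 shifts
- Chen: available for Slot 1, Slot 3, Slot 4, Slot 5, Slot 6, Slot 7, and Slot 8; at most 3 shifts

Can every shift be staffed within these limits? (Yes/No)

One valid schedule: Slot 1→Bakr+Greco, Slot 2→Rivera, Slot 3→Rivera+Greco, Slot 4→Rivera, Slot 5→Bakr, Slot 6→Greco, Slot 7→Bakr, Slot 8→Farahani, Slot 9→Farahani.
Loads: Rivera 3/3, Bakr 3/3, Greco 3/3, Farahani 2/2, Haddad 0/3, Chen 0/3 — all within limits.

Yes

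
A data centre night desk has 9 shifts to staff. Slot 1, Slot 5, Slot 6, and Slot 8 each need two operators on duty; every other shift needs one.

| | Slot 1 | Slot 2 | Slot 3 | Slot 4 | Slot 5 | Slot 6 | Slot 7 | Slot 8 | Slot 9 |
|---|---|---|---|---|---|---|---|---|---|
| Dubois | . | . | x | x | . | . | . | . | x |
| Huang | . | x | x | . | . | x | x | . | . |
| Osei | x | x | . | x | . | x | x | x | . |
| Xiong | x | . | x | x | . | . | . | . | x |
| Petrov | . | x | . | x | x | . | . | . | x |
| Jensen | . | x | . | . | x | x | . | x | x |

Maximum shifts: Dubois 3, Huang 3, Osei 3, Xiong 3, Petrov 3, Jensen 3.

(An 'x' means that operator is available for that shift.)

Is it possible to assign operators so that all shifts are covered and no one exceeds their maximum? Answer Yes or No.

Yes

Slot 1 can only be covered by Osei and Xiong, so that assignment is forced.
Slot 5 can only be covered by Petrov and Jensen, so that assignment is forced.
Slot 8 can only be covered by Osei and Jensen, so that assignment is forced.
One valid schedule: Slot 1→Osei+Xiong, Slot 2→Huang, Slot 3→Dubois, Slot 4→Dubois, Slot 5→Petrov+Jensen, Slot 6→Huang+Osei, Slot 7→Huang, Slot 8→Osei+Jensen, Slot 9→Dubois.
Loads: Dubois 3/3, Huang 3/3, Osei 3/3, Xiong 1/3, Petrov 1/3, Jensen 2/3 — all within limits.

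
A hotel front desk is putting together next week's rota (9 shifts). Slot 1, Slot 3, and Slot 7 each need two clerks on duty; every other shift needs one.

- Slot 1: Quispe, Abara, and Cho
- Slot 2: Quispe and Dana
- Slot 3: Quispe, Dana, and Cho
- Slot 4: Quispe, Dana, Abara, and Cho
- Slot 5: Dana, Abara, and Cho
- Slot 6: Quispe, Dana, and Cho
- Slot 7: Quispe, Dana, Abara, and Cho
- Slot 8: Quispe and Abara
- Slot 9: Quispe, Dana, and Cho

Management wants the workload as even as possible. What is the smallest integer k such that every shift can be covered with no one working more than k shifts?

With 4 clerks and 12 worker-slots to fill, someone must work at least ⌈12/4⌉ = 3 shifts, so k ≥ 3.
k = 3 works: Slot 1→Quispe+Abara, Slot 2→Quispe, Slot 3→Dana+Cho, Slot 4→Abara, Slot 5→Dana, Slot 6→Dana, Slot 7→Abara+Cho, Slot 8→Quispe, Slot 9→Cho.
Loads: Quispe 3, Dana 3, Abara 3, Cho 3 — all ≤ 3.

3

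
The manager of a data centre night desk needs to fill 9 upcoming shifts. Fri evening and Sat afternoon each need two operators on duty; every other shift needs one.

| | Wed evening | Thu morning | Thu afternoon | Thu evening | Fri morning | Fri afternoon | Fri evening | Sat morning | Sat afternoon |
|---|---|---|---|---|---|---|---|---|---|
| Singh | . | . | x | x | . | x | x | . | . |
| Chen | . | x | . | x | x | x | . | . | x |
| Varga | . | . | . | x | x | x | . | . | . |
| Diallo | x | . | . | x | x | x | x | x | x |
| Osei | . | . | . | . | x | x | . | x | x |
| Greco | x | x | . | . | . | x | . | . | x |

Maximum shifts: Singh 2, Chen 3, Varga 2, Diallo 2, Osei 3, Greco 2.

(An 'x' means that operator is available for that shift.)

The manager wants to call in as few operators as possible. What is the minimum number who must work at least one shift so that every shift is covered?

11 slots to fill and no one can take more than 3, so at least ⌈11/3⌉ = 4 operators are needed.
Any 4 operators together have capacity at most 3+3+2+2 = 10 < 11 slots, so 4 can never suffice.
Singh, Chen, Varga, Diallo, and Osei alone can cover everything: Wed evening→Diallo, Thu morning→Chen, Thu afternoon→Singh, Thu evening→Chen, Fri morning→Varga, Fri afternoon→Varga, Fri evening→Singh+Diallo, Sat morning→Osei, Sat afternoon→Chen+Osei.

5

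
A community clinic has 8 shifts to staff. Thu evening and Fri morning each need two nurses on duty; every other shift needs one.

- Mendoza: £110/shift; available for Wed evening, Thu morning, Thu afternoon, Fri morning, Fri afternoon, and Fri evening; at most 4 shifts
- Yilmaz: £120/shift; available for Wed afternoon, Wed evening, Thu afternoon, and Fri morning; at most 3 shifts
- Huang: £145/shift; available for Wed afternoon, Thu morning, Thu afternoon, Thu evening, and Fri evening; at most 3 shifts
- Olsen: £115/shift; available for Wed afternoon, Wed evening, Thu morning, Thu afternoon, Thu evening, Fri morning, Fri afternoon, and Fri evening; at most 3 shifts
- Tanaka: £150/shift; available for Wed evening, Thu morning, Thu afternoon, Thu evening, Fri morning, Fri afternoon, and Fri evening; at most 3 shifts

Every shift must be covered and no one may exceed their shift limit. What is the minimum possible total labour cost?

£1170

Picking the cheapest available nurse for each shift independently would cost £1150, but that ignores the shift limits.
An optimal schedule: Wed afternoon→Olsen, Wed evening→Mendoza, Thu morning→Mendoza, Thu afternoon→Yilmaz, Thu evening→Olsen+Huang, Fri morning→Olsen+Yilmaz, Fri afternoon→Mendoza, Fri evening→Mendoza.
Total: 115 + 110 + 110 + 120 + 115 + 145 + 115 + 120 + 110 + 110 = £1170.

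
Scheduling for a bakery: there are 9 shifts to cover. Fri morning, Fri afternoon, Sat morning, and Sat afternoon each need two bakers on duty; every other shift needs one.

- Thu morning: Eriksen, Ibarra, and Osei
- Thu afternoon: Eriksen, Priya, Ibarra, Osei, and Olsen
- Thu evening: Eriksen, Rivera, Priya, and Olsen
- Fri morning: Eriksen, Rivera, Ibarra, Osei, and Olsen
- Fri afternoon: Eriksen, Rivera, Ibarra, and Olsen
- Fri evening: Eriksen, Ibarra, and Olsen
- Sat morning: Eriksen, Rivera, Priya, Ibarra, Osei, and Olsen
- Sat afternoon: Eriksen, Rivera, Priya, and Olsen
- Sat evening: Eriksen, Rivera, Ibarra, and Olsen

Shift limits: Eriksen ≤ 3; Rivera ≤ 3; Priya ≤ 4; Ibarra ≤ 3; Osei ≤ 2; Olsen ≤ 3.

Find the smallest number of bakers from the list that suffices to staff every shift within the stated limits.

13 slots to fill and no one can take more than 4, so at least ⌈13/4⌉ = 4 bakers are needed.
Eriksen, Rivera, Priya, and Ibarra alone can cover everything: Thu morning→Eriksen, Thu afternoon→Priya, Thu evening→Priya, Fri morning→Eriksen+Rivera, Fri afternoon→Rivera+Ibarra, Fri evening→Eriksen, Sat morning→Priya+Ibarra, Sat afternoon→Rivera+Priya, Sat evening→Ibarra.

4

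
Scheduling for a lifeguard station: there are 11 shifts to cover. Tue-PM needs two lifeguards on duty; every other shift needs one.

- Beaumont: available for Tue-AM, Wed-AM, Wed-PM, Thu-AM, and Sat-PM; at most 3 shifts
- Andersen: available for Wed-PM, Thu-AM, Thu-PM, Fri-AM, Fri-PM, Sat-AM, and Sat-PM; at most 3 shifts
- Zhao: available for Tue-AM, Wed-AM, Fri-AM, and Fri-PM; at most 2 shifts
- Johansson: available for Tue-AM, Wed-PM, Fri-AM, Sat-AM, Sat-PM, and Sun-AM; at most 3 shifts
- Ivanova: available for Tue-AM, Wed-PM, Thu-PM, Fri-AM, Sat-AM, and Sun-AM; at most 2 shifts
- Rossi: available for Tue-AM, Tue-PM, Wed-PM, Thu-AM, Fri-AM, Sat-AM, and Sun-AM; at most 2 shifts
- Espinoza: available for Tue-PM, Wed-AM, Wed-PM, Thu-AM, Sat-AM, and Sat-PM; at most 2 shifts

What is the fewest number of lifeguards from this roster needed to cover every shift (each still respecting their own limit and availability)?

5

12 slots to fill and no one can take more than 3, so at least ⌈12/3⌉ = 4 lifeguards are needed.
Any 4 lifeguards together have capacity at most 3+3+3+2 = 11 < 12 slots, so 4 can never suffice.
Beaumont, Andersen, Zhao, Rossi, and Espinoza alone can cover everything: Tue-AM→Beaumont, Tue-PM→Rossi+Espinoza, Wed-AM→Zhao, Wed-PM→Beaumont, Thu-AM→Espinoza, Thu-PM→Andersen, Fri-AM→Zhao, Fri-PM→Andersen, Sat-AM→Andersen, Sat-PM→Beaumont, Sun-AM→Rossi.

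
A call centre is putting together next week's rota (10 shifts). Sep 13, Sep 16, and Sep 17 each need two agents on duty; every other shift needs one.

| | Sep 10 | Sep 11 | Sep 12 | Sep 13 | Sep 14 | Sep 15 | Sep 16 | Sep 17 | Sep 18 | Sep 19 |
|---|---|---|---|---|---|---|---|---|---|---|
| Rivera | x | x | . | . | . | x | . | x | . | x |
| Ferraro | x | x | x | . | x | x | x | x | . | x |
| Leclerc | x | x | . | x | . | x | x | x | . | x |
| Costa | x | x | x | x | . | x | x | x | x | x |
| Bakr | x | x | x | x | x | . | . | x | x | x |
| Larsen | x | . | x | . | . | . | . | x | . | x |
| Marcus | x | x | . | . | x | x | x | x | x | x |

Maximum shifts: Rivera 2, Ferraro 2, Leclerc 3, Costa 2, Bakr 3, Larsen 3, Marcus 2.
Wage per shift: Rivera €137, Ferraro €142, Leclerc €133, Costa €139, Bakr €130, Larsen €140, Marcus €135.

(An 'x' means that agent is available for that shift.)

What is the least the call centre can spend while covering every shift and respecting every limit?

€1751

Picking the cheapest available agent for each shift independently would cost €1707, but that ignores the shift limits.
An optimal schedule: Sep 10→Marcus, Sep 11→Leclerc, Sep 12→Costa, Sep 13→Bakr+Leclerc, Sep 14→Bakr, Sep 15→Leclerc, Sep 16→Marcus+Costa, Sep 17→Rivera+Larsen, Sep 18→Bakr, Sep 19→Rivera.
Total: 135 + 133 + 139 + 130 + 133 + 130 + 133 + 135 + 139 + 137 + 140 + 130 + 137 = €1751.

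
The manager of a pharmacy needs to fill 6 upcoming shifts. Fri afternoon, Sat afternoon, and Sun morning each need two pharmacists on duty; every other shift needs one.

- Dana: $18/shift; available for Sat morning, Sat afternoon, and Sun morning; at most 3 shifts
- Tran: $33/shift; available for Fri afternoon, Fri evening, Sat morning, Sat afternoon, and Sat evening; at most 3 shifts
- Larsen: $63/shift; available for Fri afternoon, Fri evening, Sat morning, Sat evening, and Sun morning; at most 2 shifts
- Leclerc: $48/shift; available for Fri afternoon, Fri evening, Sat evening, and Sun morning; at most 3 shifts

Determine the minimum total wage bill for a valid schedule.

Sat afternoon can only be covered by Dana and Tran, so that assignment is forced.
Picking the cheapest available pharmacist for each shift independently would cost $282, but that ignores the shift limits.
An optimal schedule: Fri afternoon→Tran+Leclerc, Fri evening→Tran, Sat morning→Dana, Sat afternoon→Dana+Tran, Sat evening→Leclerc, Sun morning→Dana+Leclerc.
Total: 33 + 48 + 33 + 18 + 18 + 33 + 48 + 18 + 48 = $297.

$297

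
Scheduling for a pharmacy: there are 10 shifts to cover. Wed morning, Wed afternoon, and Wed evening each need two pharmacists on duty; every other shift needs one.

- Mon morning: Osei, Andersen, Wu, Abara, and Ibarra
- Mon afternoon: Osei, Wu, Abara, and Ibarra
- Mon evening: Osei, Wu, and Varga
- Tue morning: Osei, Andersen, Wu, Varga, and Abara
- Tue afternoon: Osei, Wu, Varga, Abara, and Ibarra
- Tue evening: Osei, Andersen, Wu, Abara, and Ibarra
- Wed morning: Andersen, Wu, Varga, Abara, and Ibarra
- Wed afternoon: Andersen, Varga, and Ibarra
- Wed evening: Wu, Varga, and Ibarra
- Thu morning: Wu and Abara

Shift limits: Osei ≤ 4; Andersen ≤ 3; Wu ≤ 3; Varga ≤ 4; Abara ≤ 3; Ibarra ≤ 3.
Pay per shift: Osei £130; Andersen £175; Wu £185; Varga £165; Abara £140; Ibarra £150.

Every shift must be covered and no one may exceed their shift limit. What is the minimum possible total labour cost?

Picking the cheapest available pharmacist for each shift independently would cost £1840, but that ignores the shift limits.
An optimal schedule: Mon morning→Osei, Mon afternoon→Osei, Mon evening→Osei, Tue morning→Osei, Tue afternoon→Abara, Tue evening→Abara, Wed morning→Ibarra+Varga, Wed afternoon→Ibarra+Varga, Wed evening→Ibarra+Varga, Thu morning→Abara.
Total: 130 + 130 + 130 + 130 + 140 + 140 + 150 + 165 + 150 + 165 + 150 + 165 + 140 = £1885.

£1885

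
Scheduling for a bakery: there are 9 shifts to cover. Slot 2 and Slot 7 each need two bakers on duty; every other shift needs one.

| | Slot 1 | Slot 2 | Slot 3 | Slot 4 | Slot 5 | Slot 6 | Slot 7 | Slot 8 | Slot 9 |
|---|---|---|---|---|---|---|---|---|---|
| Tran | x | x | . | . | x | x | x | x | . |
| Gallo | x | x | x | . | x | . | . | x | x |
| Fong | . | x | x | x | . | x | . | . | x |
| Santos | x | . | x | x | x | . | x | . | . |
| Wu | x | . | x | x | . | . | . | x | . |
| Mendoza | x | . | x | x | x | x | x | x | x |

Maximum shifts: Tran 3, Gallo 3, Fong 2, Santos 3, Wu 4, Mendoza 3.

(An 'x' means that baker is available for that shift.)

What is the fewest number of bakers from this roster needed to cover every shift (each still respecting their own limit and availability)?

11 slots to fill and no one can take more than 4, so at least ⌈11/4⌉ = 3 bakers are needed.
Any 3 bakers together have capacity at most 4+3+3 = 10 < 11 slots, so 3 can never suffice.
Tran, Gallo, Fong, and Santos alone can cover everything: Slot 1→Gallo, Slot 2→Gallo+Fong, Slot 3→Santos, Slot 4→Fong, Slot 5→Santos, Slot 6→Tran, Slot 7→Tran+Santos, Slot 8→Tran, Slot 9→Gallo.

4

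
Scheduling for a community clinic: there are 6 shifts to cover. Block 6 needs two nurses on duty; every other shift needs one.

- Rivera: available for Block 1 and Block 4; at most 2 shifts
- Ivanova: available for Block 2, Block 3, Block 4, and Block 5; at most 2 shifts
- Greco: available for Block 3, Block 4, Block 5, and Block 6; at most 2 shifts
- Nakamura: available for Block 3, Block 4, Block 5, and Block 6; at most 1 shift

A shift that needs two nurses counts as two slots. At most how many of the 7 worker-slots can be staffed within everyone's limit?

Total capacity across all nurses is 2+2+2+1 = 7, and 7 slots are needed, so at most 7 can be filled.
An assignment achieving 7: Block 1→Rivera, Block 2→Ivanova, Block 3→Ivanova, Block 4→Rivera, Block 5→Greco, Block 6→Greco+Nakamura.
Loads: Rivera 2/2, Ivanova 2/2, Greco 2/2, Nakamura 1/1.

7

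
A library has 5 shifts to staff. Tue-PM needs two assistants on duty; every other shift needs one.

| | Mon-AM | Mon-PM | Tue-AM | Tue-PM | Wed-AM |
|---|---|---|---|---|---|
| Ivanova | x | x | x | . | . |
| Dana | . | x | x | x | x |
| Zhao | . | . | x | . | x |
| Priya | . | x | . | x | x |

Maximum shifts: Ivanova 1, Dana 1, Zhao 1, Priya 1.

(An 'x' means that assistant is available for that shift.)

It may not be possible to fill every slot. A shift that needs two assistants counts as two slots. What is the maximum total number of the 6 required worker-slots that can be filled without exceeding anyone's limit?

Total capacity across all assistants is 1+1+1+1 = 4, and 6 slots are needed, so at most 4 can be filled.
An assignment achieving 4: Mon-AM→Ivanova, Tue-AM→Zhao, Tue-PM→Dana+Priya.
Loads: Ivanova 1/1, Dana 1/1, Zhao 1/1, Priya 1/1.

4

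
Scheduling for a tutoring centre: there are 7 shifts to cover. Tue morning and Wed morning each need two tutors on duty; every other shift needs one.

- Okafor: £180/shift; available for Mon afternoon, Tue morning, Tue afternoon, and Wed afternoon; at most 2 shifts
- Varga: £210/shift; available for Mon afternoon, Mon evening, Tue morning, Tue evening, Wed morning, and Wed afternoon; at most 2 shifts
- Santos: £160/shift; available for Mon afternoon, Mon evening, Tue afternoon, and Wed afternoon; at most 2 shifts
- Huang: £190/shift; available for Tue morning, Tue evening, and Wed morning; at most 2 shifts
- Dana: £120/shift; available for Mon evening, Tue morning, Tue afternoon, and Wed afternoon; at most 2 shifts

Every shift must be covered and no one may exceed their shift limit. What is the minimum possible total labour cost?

£1510

Wed morning can only be covered by Varga and Huang, so that assignment is forced.
Picking the cheapest available tutor for each shift independently would cost £1410, but that ignores the shift limits.
An optimal schedule: Mon afternoon→Santos, Mon evening→Dana, Tue morning→Dana+Okafor, Tue afternoon→Santos, Tue evening→Huang, Wed morning→Huang+Varga, Wed afternoon→Okafor.
Total: 160 + 120 + 120 + 180 + 160 + 190 + 190 + 210 + 180 = £1510.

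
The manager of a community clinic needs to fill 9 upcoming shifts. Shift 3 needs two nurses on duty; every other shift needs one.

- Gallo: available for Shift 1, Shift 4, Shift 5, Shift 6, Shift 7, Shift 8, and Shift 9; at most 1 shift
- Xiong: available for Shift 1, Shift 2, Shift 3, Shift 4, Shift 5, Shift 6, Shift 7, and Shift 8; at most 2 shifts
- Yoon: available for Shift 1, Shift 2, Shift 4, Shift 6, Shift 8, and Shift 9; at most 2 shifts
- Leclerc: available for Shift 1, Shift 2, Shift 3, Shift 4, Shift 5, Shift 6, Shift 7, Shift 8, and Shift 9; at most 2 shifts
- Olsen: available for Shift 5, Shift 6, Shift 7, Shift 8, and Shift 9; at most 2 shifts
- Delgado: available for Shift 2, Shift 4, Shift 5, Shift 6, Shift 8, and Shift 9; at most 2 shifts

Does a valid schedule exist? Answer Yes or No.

Shift 3 can only be covered by Xiong and Leclerc, so that assignment is forced.
One valid schedule: Shift 1→Gallo, Shift 2→Xiong, Shift 3→Xiong+Leclerc, Shift 4→Yoon, Shift 5→Olsen, Shift 6→Olsen, Shift 7→Leclerc, Shift 8→Delgado, Shift 9→Yoon.
Loads: Gallo 1/1, Xiong 2/2, Yoon 2/2, Leclerc 2/2, Olsen 2/2, Delgado 1/2 — all within limits.

Yes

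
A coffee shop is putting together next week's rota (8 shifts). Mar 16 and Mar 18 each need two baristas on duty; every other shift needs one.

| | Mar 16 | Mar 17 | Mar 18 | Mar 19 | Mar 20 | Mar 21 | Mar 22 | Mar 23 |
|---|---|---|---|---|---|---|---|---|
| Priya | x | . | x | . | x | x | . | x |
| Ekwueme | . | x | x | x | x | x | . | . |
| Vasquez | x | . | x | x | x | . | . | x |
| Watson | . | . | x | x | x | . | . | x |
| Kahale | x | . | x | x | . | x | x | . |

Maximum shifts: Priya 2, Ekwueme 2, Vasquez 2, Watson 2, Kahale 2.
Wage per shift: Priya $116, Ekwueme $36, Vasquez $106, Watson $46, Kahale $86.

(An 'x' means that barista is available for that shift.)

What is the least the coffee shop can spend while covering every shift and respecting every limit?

Mar 17 can only be covered by Ekwueme, so that assignment is forced.
Mar 22 can only be covered by Kahale, so that assignment is forced.
Picking the cheapest available barista for each shift independently would cost $550, but that ignores the shift limits.
An optimal schedule: Mar 16→Priya+Vasquez, Mar 17→Ekwueme, Mar 18→Watson+Kahale, Mar 19→Ekwueme, Mar 20→Watson, Mar 21→Priya, Mar 22→Kahale, Mar 23→Vasquez.
Total: 116 + 106 + 36 + 46 + 86 + 36 + 46 + 116 + 86 + 106 = $780.

$780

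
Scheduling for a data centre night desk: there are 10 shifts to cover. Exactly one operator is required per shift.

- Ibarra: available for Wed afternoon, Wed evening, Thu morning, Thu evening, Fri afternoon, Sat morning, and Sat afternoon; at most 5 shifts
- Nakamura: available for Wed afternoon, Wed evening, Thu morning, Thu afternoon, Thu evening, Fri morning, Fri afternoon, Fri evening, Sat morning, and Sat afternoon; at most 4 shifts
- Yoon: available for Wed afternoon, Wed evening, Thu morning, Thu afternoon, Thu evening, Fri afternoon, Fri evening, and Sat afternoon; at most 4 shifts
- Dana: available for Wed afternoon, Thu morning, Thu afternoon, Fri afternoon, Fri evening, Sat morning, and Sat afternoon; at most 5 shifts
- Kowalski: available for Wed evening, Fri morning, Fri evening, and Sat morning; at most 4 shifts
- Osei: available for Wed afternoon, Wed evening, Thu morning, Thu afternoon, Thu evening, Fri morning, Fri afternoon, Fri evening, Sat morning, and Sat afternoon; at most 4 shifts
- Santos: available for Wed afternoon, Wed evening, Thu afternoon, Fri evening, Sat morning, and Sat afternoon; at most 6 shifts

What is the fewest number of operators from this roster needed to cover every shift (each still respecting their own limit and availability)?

2

10 slots to fill and no one can take more than 6, so at least ⌈10/6⌉ = 2 operators are needed.
Nakamura and Santos alone can cover everything: Wed afternoon→Santos, Wed evening→Santos, Thu morning→Nakamura, Thu afternoon→Santos, Thu evening→Nakamura, Fri morning→Nakamura, Fri afternoon→Nakamura, Fri evening→Santos, Sat morning→Santos, Sat afternoon→Santos.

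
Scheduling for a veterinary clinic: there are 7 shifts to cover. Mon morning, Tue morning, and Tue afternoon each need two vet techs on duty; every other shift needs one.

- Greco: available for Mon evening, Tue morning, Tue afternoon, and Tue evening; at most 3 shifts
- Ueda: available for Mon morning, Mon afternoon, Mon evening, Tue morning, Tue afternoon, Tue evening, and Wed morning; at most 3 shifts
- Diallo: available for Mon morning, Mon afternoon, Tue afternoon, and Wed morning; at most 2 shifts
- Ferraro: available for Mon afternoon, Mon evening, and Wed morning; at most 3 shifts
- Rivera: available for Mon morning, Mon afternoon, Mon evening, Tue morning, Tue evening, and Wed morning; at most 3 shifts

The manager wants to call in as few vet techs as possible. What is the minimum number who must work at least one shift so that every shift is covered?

10 slots to fill and no one can take more than 3, so at least ⌈10/3⌉ = 4 vet techs are needed.
Greco, Ueda, Diallo, and Ferraro alone can cover everything: Mon morning→Ueda+Diallo, Mon afternoon→Ueda, Mon evening→Ferraro, Tue morning→Greco+Ueda, Tue afternoon→Greco+Diallo, Tue evening→Greco, Wed morning→Ferraro.

4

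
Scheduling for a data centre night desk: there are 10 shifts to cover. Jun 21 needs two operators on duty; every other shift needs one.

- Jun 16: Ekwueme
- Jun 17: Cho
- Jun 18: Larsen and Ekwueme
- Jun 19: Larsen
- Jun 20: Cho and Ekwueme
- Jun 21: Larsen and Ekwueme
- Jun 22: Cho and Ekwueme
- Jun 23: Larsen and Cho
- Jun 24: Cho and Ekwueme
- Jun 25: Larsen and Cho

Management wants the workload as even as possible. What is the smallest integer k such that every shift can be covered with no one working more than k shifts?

4

With 3 operators and 11 worker-slots to fill, someone must work at least ⌈11/3⌉ = 4 shifts, so k ≥ 4.
k = 4 works: Jun 16→Ekwueme, Jun 17→Cho, Jun 18→Larsen, Jun 19→Larsen, Jun 20→Cho, Jun 21→Larsen+Ekwueme, Jun 22→Cho, Jun 23→Larsen, Jun 24→Ekwueme, Jun 25→Cho.
Loads: Larsen 4, Cho 4, Ekwueme 3 — all ≤ 4.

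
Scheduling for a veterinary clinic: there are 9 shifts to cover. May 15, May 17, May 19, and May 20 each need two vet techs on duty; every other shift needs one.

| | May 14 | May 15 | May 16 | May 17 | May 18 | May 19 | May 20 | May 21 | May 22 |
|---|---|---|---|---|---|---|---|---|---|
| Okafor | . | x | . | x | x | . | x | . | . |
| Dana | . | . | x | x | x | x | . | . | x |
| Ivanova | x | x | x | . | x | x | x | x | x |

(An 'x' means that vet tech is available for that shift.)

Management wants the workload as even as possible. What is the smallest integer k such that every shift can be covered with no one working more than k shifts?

5

With 3 vet techs and 13 worker-slots to fill, someone must work at least ⌈13/3⌉ = 5 shifts, so k ≥ 5.
k = 5 works: May 14→Ivanova, May 15→Okafor+Ivanova, May 16→Dana, May 17→Okafor+Dana, May 18→Okafor, May 19→Dana+Ivanova, May 20→Okafor+Ivanova, May 21→Ivanova, May 22→Dana.
Loads: Okafor 4, Dana 4, Ivanova 5 — all ≤ 5.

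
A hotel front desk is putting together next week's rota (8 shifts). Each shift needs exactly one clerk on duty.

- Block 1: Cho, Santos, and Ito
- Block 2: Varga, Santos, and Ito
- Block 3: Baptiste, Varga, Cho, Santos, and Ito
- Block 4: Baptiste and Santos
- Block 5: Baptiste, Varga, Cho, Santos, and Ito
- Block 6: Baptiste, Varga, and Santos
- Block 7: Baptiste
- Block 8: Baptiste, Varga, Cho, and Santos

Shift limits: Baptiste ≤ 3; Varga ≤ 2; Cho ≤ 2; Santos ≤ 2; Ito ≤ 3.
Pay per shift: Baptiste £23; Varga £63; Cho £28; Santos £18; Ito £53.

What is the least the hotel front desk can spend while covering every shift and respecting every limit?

Block 7 can only be covered by Baptiste, so that assignment is forced.
Picking the cheapest available clerk for each shift independently would cost £149, but that ignores the shift limits.
An optimal schedule: Block 1→Santos, Block 2→Ito, Block 3→Cho, Block 4→Santos, Block 5→Cho, Block 6→Baptiste, Block 7→Baptiste, Block 8→Baptiste.
Total: 18 + 53 + 28 + 18 + 28 + 23 + 23 + 23 = £214.

£214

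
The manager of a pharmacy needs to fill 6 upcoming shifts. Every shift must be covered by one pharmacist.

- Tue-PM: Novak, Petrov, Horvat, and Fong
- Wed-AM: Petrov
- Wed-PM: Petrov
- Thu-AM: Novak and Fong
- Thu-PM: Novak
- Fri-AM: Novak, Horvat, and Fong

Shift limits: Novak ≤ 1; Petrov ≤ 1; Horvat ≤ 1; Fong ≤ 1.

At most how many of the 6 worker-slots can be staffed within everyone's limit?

Total capacity across all pharmacists is 1+1+1+1 = 4, and 6 slots are needed, so at most 4 can be filled.
An assignment achieving 4: Wed-AM→Petrov, Thu-AM→Fong, Thu-PM→Novak, Fri-AM→Horvat.
Loads: Novak 1/1, Petrov 1/1, Horvat 1/1, Fong 1/1.

4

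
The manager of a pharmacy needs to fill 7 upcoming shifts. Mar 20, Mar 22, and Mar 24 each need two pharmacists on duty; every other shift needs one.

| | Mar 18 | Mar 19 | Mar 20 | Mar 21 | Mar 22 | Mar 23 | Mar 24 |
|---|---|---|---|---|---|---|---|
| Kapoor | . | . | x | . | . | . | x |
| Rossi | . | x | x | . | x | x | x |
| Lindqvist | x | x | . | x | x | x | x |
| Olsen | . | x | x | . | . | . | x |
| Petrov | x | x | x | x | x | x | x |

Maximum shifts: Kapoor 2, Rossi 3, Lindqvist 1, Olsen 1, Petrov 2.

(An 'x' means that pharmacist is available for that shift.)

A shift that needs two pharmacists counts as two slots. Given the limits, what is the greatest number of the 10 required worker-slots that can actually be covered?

Total capacity across all pharmacists is 2+3+1+1+2 = 9, and 10 slots are needed, so at most 9 can be filled.
An assignment achieving 9: Mar 18→Lindqvist, Mar 19→Rossi, Mar 20→Kapoor+Olsen, Mar 21→Petrov, Mar 22→Rossi+Petrov, Mar 23→Rossi, Mar 24→Kapoor.
Loads: Kapoor 2/2, Rossi 3/3, Lindqvist 1/1, Olsen 1/1, Petrov 2/2.

9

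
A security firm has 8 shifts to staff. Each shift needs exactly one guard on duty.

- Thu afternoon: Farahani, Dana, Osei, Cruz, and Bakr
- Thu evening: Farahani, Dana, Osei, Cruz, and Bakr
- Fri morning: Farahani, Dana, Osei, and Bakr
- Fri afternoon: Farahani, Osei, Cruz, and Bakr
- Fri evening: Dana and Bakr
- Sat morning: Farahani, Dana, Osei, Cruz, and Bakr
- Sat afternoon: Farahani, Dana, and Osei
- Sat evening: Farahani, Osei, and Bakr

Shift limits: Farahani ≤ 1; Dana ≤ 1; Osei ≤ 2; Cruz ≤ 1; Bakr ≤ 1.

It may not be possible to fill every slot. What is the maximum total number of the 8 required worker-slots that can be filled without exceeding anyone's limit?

6

Total capacity across all guards is 1+1+2+1+1 = 6, and 8 slots are needed, so at most 6 can be filled.
An assignment achieving 6: Thu afternoon→Bakr, Fri morning→Osei, Fri afternoon→Cruz, Fri evening→Dana, Sat afternoon→Farahani, Sat evening→Osei.
Loads: Farahani 1/1, Dana 1/1, Osei 2/2, Cruz 1/1, Bakr 1/1.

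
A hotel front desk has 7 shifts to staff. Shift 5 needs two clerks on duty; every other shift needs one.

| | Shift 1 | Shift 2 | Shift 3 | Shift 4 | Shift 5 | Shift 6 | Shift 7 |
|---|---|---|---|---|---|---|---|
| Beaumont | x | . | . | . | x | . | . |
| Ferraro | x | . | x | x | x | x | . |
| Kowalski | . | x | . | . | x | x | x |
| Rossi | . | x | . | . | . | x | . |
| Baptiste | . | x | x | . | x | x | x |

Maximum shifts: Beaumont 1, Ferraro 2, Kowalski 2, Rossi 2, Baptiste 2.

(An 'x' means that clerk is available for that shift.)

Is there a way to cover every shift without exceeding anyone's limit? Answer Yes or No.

Yes

Shift 4 can only be covered by Ferraro, so that assignment is forced.
One valid schedule: Shift 1→Beaumont, Shift 2→Rossi, Shift 3→Ferraro, Shift 4→Ferraro, Shift 5→Kowalski+Baptiste, Shift 6→Rossi, Shift 7→Kowalski.
Loads: Beaumont 1/1, Ferraro 2/2, Kowalski 2/2, Rossi 2/2, Baptiste 1/2 — all within limits.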